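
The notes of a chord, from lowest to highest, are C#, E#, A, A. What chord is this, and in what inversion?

A augmented, first inversion

The pitch classes C#, E#, A arrange in thirds as A–C#–E#: an A augmented triad.
C# is the third of A augmented; third in the bass means first inversion (figured bass 6).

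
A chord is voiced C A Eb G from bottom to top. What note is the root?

C, A, Eb, G are the tones of an A half-diminished seventh chord (A–C–Eb–G), making A the root.

A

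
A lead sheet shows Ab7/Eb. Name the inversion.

second inversion

Ab7/Eb means Ab dominant seventh with Eb in the bass. Eb is the fifth of Ab dominant seventh (Ab–C–Eb–Gb), so this is second inversion.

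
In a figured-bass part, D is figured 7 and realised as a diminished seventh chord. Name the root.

The figures 7 mean the root of the chord is in the bass. If D is the root of a diminished seventh chord, the root is D (chord tones D–F–Ab–Cb).

D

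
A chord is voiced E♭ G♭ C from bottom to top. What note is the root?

Eb, Gb, C are the tones of a C diminished triad (C–Eb–Gb), making C the root.

C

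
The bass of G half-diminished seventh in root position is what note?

In root position the root is lowest. For G half-diminished seventh (G–Bb–Db–F) that is G.

G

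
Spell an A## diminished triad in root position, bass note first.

Spelling A## diminished: A##–C##–E#. In root position the root is bass, giving A##, C##, E# from the bottom.

A##, C##, E#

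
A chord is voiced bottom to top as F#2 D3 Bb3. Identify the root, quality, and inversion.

Bb augmented, second inversion

The distinct note names are F#, D, Bb. Stacked in thirds they read Bb–D–F#, which is an augmented triad on Bb.
The lowest note is F#, the fifth of the chord, so this is second inversion (figured bass 6/4).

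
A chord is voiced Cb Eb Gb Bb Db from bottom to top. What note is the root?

Cb, Eb, Gb, Bb, Db are the tones of a Cb major ninth chord (Cb–Eb–Gb–Bb–Db), making Cb the root.

Cb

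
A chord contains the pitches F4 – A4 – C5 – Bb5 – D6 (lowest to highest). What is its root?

F, A, C, Bb, D are the tones of a Bb major ninth chord (Bb–D–F–A–C), making Bb the root.

Bb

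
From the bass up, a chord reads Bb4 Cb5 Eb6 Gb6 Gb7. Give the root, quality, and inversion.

Cb major seventh, third inversion

Reducing to letter names: Bb, Cb, Eb, Gb. These stack in thirds as Cb–Eb–Gb–Bb — a Cb major seventh chord.
With the seventh (Bb) in the bass, the chord is in third inversion (figured bass 4/2).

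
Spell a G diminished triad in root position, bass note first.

Spelling G diminished: G–Bb–Db. In root position the root is bass, giving G, Bb, Db from the bottom.

G, Bb, Db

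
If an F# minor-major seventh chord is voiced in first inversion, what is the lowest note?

The third of F# minor-major seventh (F#–A–C#–E#) is A; that is the bass in first inversion.

A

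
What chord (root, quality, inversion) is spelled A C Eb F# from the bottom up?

The distinct note names are A, C, Eb, F#. Stacked in thirds they read F#–A–C–Eb, which is a diminished seventh chord on F#.
The lowest note is A, the third of the chord, so this is first inversion (figured bass 6/5).

F# diminished seventh, first inversion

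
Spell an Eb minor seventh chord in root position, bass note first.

Eb minor seventh is Eb–Gb–Bb–Db. Root position puts the root (Eb) in the bass, with the remaining tones above: Eb, Gb, Bb, Db.

Eb, Gb, Bb, Db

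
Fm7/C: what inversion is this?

Fm7/C means F minor seventh with C in the bass. C is the fifth of F minor seventh (F–Ab–C–Eb), so this is second inversion.

second inversion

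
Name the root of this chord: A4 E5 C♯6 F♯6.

F#

A, E, C#, F# are the tones of an F# minor seventh chord (F#–A–C#–E), making F# the root.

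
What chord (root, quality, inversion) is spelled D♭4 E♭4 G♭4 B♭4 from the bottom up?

Eb minor seventh, third inversion

The pitch classes Db, Eb, Gb, Bb arrange in thirds as Eb–Gb–Bb–Db: an Eb minor seventh chord.
The lowest note is Db, the seventh of the chord, so this is third inversion (figured bass 4/2).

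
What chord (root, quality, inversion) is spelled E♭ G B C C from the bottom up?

C minor-major seventh, first inversion

The pitch classes Eb, G, B, C arrange in thirds as C–Eb–G–B: a C minor-major seventh chord.
With the third (Eb) in the bass, the chord is in first inversion (figured bass 6/5).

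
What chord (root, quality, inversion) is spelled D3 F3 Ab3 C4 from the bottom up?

The pitch classes D, F, Ab, C arrange in thirds as D–F–Ab–C: a D half-diminished seventh chord.
D is the root of D half-diminished seventh; root in the bass means root position (figured bass 7).

D half-diminished seventh, root position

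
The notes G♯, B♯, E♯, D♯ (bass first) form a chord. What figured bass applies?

The notes G#, B#, E#, D# stack in thirds as E#–G#–B#–D# — an E# minor seventh chord. The bass G# is the third, so this is first inversion: figured 6/5.

6/5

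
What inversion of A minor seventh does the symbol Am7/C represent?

first inversion

Am7/C means A minor seventh with C in the bass. C is the third of A minor seventh (A–C–E–G), so this is first inversion.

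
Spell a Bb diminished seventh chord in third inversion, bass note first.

The chord tones are Bb–Db–Fb–Abb. With the seventh (Abb) lowest for third inversion: Abb, Bb, Db, Fb.

Abb, Bb, Db, Fb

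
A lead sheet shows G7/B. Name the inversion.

first inversion

G7/B means G dominant seventh with B in the bass. B is the third of G dominant seventh (G–B–D–F), so this is first inversion.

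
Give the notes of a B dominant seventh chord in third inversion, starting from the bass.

A, B, D#, F#

The chord tones are B–D#–F#–A. With the seventh (A) lowest for third inversion: A, B, D#, F#.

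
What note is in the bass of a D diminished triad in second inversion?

Ab

The fifth of D diminished (D–F–Ab) is Ab; that is the bass in second inversion.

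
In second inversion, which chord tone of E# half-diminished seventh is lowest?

E# half-diminished seventh is E#–G#–B–D#. Second inversion places the fifth in the bass: B.

B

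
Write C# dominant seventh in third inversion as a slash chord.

Third inversion of C# dominant seventh has the seventh (B) in the bass. As a slash chord: C#7/B.

C#7/B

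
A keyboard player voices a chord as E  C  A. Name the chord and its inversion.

A minor, second inversion

The pitch classes E, C, A arrange in thirds as A–C–E: an A minor triad.
With the fifth (E) in the bass, the chord is in second inversion (figured bass 6/4).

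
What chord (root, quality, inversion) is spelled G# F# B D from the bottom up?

The pitch classes G#, F#, B, D arrange in thirds as G#–B–D–F#: a G# half-diminished seventh chord.
With the root (G#) in the bass, the chord is in root position (figured bass 7).

G# half-diminished seventh, root position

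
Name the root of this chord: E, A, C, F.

E, A, C, F are the tones of an F major seventh chord (F–A–C–E), making F the root.

F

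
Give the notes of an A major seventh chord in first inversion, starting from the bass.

Spelling A major seventh: A–C#–E–G#. In first inversion the third is bass, giving C#, E, G#, A from the bottom.

C#, E, G#, A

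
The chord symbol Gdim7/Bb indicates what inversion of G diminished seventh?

Gdim7/Bb means G diminished seventh with Bb in the bass. Bb is the third of G diminished seventh (G–Bb–Db–Fb), so this is first inversion.

first inversion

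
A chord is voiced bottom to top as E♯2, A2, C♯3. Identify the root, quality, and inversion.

The distinct note names are E#, A, C#. Stacked in thirds they read A–C#–E#, which is an augmented triad on A.
The lowest note is E#, the fifth of the chord, so this is second inversion (figured bass 6/4).

A augmented, second inversion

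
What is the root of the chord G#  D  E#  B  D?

Reordering G#, D, E#, B into stacked thirds gives E#–G#–B–D; the bottom of that stack, E#, is the root.

E#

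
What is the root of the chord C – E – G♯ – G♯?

C

Reordering C, E, G# into stacked thirds gives C–E–G#; the bottom of that stack, C, is the root.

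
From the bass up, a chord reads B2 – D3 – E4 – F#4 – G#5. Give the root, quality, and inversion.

E dominant ninth, second inversion

Reducing to letter names: B, D, E, F#, G#. These stack in thirds as E–G#–B–D–F# — an E dominant ninth chord.
B is the fifth of E dominant ninth; fifth in the bass means second inversion.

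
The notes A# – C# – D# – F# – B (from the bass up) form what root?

B

Reordering A#, C#, D#, F#, B into stacked thirds gives B–D#–F#–A#–C#; the bottom of that stack, B, is the root.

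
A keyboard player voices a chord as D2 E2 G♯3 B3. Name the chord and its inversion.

The distinct note names are D, E, G#, B. Stacked in thirds they read E–G#–B–D, which is a dominant seventh chord on E.
The lowest note is D, the seventh of the chord, so this is third inversion (figured bass 4/2).

E dominant seventh, third inversion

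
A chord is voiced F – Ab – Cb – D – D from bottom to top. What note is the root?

D

The distinct letter names are F, Ab, Cb, D. Arranged as a stack of thirds they read D–F–Ab–Cb, so D is the root (a D diminished seventh chord).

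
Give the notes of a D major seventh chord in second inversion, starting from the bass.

A, C#, D, F#

Spelling D major seventh: D–F#–A–C#. In second inversion the fifth is bass, giving A, C#, D, F# from the bottom.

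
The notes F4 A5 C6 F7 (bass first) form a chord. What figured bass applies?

The notes F, A, C stack in thirds as F–A–C — an F major triad. The bass F is the root, so this is root position: figured 5/3.

5/3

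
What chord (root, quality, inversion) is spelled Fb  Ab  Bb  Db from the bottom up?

Bb half-diminished seventh, second inversion

The pitch classes Fb, Ab, Bb, Db arrange in thirds as Bb–Db–Fb–Ab: a Bb half-diminished seventh chord.
Fb is the fifth of Bb half-diminished seventh; fifth in the bass means second inversion (figured bass 4/3).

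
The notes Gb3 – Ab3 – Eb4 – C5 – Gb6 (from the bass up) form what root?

Ab

Reordering Gb, Ab, Eb, C into stacked thirds gives Ab–C–Eb–Gb; the bottom of that stack, Ab, is the root.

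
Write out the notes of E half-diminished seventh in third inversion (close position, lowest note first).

The chord tones are E–G–Bb–D. With the seventh (D) lowest for third inversion: D, E, G, Bb.

D, E, G, Bb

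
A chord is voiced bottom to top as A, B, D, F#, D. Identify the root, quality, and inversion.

The distinct note names are A, B, D, F#. Stacked in thirds they read B–D–F#–A, which is a minor seventh chord on B.
With the seventh (A) in the bass, the chord is in third inversion (figured bass 4/2).

B minor seventh, third inversion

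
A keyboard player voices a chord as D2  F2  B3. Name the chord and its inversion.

Reducing to letter names: D, F, B. These stack in thirds as B–D–F — a B diminished triad.
With the third (D) in the bass, the chord is in first inversion (figured bass 6).

B diminished, first inversion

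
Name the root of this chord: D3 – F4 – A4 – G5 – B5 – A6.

G

The distinct letter names are D, F, A, G, B. Arranged as a stack of thirds they read G–B–D–F–A, so G is the root (a G dominant ninth chord).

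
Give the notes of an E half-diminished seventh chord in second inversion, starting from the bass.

Spelling E half-diminished seventh: E–G–Bb–D. In second inversion the fifth is bass, giving Bb, D, E, G from the bottom.

Bb, D, E, G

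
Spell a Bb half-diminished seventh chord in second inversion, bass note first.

Fb, Ab, Bb, Db

The chord tones are Bb–Db–Fb–Ab. With the fifth (Fb) lowest for second inversion: Fb, Ab, Bb, Db.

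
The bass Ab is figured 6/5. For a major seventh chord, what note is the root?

Fb

The figures 6/5 mean the third of the chord is in the bass. If Ab is the third of a major seventh chord, the root is Fb (chord tones Fb–Ab–Cb–Eb).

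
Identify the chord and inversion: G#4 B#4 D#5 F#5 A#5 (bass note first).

The pitch classes G#, B#, D#, F#, A# arrange in thirds as G#–B#–D#–F#–A#: a G# dominant ninth chord.
The lowest note is G#, the root of the chord, so this is root position.

G# dominant ninth, root position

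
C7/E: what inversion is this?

first inversion

C7/E means C dominant seventh with E in the bass. E is the third of C dominant seventh (C–E–G–Bb), so this is first inversion.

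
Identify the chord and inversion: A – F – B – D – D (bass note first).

B half-diminished seventh, third inversion

The pitch classes A, F, B, D arrange in thirds as B–D–F–A: a B half-diminished seventh chord.
The lowest note is A, the seventh of the chord, so this is third inversion (figured bass 4/2).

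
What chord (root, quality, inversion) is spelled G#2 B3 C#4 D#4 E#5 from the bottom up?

Reducing to letter names: G#, B, C#, D#, E#. These stack in thirds as C#–E#–G#–B–D# — a C# dominant ninth chord.
With the fifth (G#) in the bass, the chord is in second inversion.

C# dominant ninth, second inversion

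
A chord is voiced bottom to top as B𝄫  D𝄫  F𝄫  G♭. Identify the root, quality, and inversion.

Gb diminished seventh, first inversion

Reducing to letter names: Bbb, Dbb, Fbb, Gb. These stack in thirds as Gb–Bbb–Dbb–Fbb — a Gb diminished seventh chord.
The lowest note is Bbb, the third of the chord, so this is first inversion (figured bass 6/5).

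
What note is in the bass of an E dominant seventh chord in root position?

E dominant seventh is E–G#–B–D. Root position places the root in the bass: E.

E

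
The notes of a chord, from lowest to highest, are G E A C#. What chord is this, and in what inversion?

The distinct note names are G, E, A, C#. Stacked in thirds they read A–C#–E–G, which is a dominant seventh chord on A.
G is the seventh of A dominant seventh; seventh in the bass means third inversion (figured bass 4/2).

A dominant seventh, third inversion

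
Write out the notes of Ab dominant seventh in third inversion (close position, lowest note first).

Gb, Ab, C, Eb

The chord tones are Ab–C–Eb–Gb. With the seventh (Gb) lowest for third inversion: Gb, Ab, C, Eb.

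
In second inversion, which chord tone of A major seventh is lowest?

In second inversion the fifth is lowest. For A major seventh (A–C#–E–G#) that is E.

E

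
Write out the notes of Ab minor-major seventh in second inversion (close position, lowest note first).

The chord tones are Ab–Cb–Eb–G. With the fifth (Eb) lowest for second inversion: Eb, G, Ab, Cb.

Eb, G, Ab, Cb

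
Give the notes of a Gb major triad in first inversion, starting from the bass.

Spelling Gb major: Gb–Bb–Db. In first inversion the third is bass, giving Bb, Db, Gb from the bottom.

Bb, Db, Gb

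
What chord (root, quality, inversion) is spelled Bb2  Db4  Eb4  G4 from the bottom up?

Eb dominant seventh, second inversion

Reducing to letter names: Bb, Db, Eb, G. These stack in thirds as Eb–G–Bb–Db — an Eb dominant seventh chord.
With the fifth (Bb) in the bass, the chord is in second inversion (figured bass 4/3).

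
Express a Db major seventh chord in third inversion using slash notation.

Third inversion of Db major seventh has the seventh (C) in the bass. As a slash chord: Dbmaj7/C.

Dbmaj7/C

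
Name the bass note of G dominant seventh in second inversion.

In second inversion the fifth is lowest. For G dominant seventh (G–B–D–F) that is D.

D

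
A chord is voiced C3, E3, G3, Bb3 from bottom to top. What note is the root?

Reordering C, E, G, Bb into stacked thirds gives C–E–G–Bb; the bottom of that stack, C, is the root.

C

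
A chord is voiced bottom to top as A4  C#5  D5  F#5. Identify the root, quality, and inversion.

D major seventh, second inversion

Reducing to letter names: A, C#, D, F#. These stack in thirds as D–F#–A–C# — a D major seventh chord.
A is the fifth of D major seventh; fifth in the bass means second inversion (figured bass 4/3).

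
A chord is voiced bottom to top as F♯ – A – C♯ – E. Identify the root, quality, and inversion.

The pitch classes F#, A, C#, E arrange in thirds as F#–A–C#–E: an F# minor seventh chord.
With the root (F#) in the bass, the chord is in root position (figured bass 7).

F# minor seventh, root position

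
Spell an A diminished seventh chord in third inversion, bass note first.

Gb, A, C, Eb

A diminished seventh is A–C–Eb–Gb. Third inversion puts the seventh (Gb) in the bass, with the remaining tones above: Gb, A, C, Eb.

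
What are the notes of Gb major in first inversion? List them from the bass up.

Bb, Db, Gb

Spelling Gb major: Gb–Bb–Db. In first inversion the third is bass, giving Bb, Db, Gb from the bottom.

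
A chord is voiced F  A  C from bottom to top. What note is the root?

The distinct letter names are F, A, C. Arranged as a stack of thirds they read F–A–C, so F is the root (an F major triad).

F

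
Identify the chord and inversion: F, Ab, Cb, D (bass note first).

D diminished seventh, first inversion

The pitch classes F, Ab, Cb, D arrange in thirds as D–F–Ab–Cb: a D diminished seventh chord.
The lowest note is F, the third of the chord, so this is first inversion (figured bass 6/5).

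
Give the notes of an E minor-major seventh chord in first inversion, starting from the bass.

G, B, D#, E

The chord tones are E–G–B–D#. With the third (G) lowest for first inversion: G, B, D#, E.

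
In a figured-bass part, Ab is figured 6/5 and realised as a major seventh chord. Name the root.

The figures 6/5 mean the third of the chord is in the bass. If Ab is the third of a major seventh chord, the root is Fb (chord tones Fb–Ab–Cb–Eb).

Fb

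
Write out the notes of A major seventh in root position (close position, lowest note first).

Spelling A major seventh: A–C#–E–G#. In root position the root is bass, giving A, C#, E, G# from the bottom.

A, C#, E, G#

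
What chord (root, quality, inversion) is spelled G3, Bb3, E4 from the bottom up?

The pitch classes G, Bb, E arrange in thirds as E–G–Bb: an E diminished triad.
With the third (G) in the bass, the chord is in first inversion (figured bass 6).

E diminished, first inversion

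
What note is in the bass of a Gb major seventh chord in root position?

Gb

In root position the root is lowest. For Gb major seventh (Gb–Bb–Db–F) that is Gb.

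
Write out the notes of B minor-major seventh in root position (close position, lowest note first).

Spelling B minor-major seventh: B–D–F#–A#. In root position the root is bass, giving B, D, F#, A# from the bottom.

B, D, F#, A#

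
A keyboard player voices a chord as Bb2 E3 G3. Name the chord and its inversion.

E diminished, second inversion

Reducing to letter names: Bb, E, G. These stack in thirds as E–G–Bb — an E diminished triad.
With the fifth (Bb) in the bass, the chord is in second inversion (figured bass 6/4).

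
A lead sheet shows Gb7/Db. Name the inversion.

Gb7/Db means Gb dominant seventh with Db in the bass. Db is the fifth of Gb dominant seventh (Gb–Bb–Db–Fb), so this is second inversion.

second inversion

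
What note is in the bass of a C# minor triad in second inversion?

In second inversion the fifth is lowest. For C# minor (C#–E–G#) that is G#.

G#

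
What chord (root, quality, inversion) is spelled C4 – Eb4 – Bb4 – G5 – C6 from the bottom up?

C minor seventh, root position

The distinct note names are C, Eb, Bb, G. Stacked in thirds they read C–Eb–G–Bb, which is a minor seventh chord on C.
C is the root of C minor seventh; root in the bass means root position (figured bass 7).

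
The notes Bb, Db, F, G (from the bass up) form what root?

G

Reordering Bb, Db, F, G into stacked thirds gives G–Bb–Db–F; the bottom of that stack, G, is the root.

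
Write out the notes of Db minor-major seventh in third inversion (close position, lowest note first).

C, Db, Fb, Ab

Db minor-major seventh is Db–Fb–Ab–C. Third inversion puts the seventh (C) in the bass, with the remaining tones above: C, Db, Fb, Ab.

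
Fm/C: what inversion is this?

second inversion

Fm/C means F minor with C in the bass. C is the fifth of F minor (F–Ab–C), so this is second inversion.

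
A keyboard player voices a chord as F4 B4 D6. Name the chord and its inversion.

B diminished, second inversion

The pitch classes F, B, D arrange in thirds as B–D–F: a B diminished triad.
With the fifth (F) in the bass, the chord is in second inversion (figured bass 6/4).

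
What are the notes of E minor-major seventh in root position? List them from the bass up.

E, G, B, D#

Spelling E minor-major seventh: E–G–B–D#. In root position the root is bass, giving E, G, B, D# from the bottom.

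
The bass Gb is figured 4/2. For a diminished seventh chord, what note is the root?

The figures 4/2 mean the seventh of the chord is in the bass. If Gb is the seventh of a diminished seventh chord, the root is A (chord tones A–C–Eb–Gb).

A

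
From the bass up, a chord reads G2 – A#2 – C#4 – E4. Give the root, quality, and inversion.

The distinct note names are G, A#, C#, E. Stacked in thirds they read A#–C#–E–G, which is a diminished seventh chord on A#.
G is the seventh of A# diminished seventh; seventh in the bass means third inversion (figured bass 4/2).

A# diminished seventh, third inversion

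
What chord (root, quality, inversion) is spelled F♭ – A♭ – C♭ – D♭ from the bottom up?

Db minor seventh, first inversion

The distinct note names are Fb, Ab, Cb, Db. Stacked in thirds they read Db–Fb–Ab–Cb, which is a minor seventh chord on Db.
Fb is the third of Db minor seventh; third in the bass means first inversion (figured bass 6/5).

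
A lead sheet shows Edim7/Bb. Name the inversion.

Edim7/Bb means E diminished seventh with Bb in the bass. Bb is the fifth of E diminished seventh (E–G–Bb–Db), so this is second inversion.

second inversion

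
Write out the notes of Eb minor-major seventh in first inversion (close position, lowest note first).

The chord tones are Eb–Gb–Bb–D. With the third (Gb) lowest for first inversion: Gb, Bb, D, Eb.

Gb, Bb, D, Eb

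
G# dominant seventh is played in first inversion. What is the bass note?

In first inversion the third is lowest. For G# dominant seventh (G#–B#–D#–F#) that is B#.

B#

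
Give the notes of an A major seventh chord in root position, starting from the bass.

A, C#, E, G#

The chord tones are A–C#–E–G#. With the root (A) lowest for root position: A, C#, E, G#.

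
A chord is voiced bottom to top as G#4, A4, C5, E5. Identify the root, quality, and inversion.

A minor-major seventh, third inversion

Reducing to letter names: G#, A, C, E. These stack in thirds as A–C–E–G# — an A minor-major seventh chord.
G# is the seventh of A minor-major seventh; seventh in the bass means third inversion (figured bass 4/2).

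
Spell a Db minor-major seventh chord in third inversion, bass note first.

The chord tones are Db–Fb–Ab–C. With the seventh (C) lowest for third inversion: C, Db, Fb, Ab.

C, Db, Fb, Ab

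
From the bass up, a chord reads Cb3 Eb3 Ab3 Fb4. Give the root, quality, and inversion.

Fb major seventh, second inversion

The pitch classes Cb, Eb, Ab, Fb arrange in thirds as Fb–Ab–Cb–Eb: an Fb major seventh chord.
With the fifth (Cb) in the bass, the chord is in second inversion (figured bass 4/3).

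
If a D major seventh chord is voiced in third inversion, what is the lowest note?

In third inversion the seventh is lowest. For D major seventh (D–F#–A–C#) that is C#.

C#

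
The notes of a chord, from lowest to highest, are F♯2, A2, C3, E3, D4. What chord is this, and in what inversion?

D dominant ninth, first inversion

The distinct note names are F#, A, C, E, D. Stacked in thirds they read D–F#–A–C–E, which is a dominant ninth chord on D.
F# is the third of D dominant ninth; third in the bass means first inversion.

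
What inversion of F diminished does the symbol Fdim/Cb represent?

second inversion

Fdim/Cb means F diminished with Cb in the bass. Cb is the fifth of F diminished (F–Ab–Cb), so this is second inversion.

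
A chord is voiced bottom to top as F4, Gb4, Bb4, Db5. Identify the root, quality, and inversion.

Gb major seventh, third inversion

The pitch classes F, Gb, Bb, Db arrange in thirds as Gb–Bb–Db–F: a Gb major seventh chord.
The lowest note is F, the seventh of the chord, so this is third inversion (figured bass 4/2).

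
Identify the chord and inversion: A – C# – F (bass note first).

The pitch classes A, C#, F arrange in thirds as F–A–C#: an F augmented triad.
The lowest note is A, the third of the chord, so this is first inversion (figured bass 6).

F augmented, first inversion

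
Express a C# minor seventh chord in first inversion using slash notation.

C#m7/E

First inversion of C# minor seventh has the third (E) in the bass. As a slash chord: C#m7/E.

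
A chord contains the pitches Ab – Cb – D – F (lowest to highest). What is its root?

D

Reordering Ab, Cb, D, F into stacked thirds gives D–F–Ab–Cb; the bottom of that stack, D, is the root.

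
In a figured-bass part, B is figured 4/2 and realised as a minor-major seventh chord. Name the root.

C

The figures 4/2 mean the seventh of the chord is in the bass. If B is the seventh of a minor-major seventh chord, the root is C (chord tones C–Eb–G–B).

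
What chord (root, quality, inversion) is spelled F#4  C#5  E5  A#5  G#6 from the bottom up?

F# dominant ninth, root position

The distinct note names are F#, C#, E, A#, G#. Stacked in thirds they read F#–A#–C#–E–G#, which is a dominant ninth chord on F#.
The lowest note is F#, the root of the chord, so this is root position.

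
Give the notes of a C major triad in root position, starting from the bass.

Spelling C major: C–E–G. In root position the root is bass, giving C, E, G from the bottom.

C, E, G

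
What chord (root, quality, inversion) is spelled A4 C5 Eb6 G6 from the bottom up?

The distinct note names are A, C, Eb, G. Stacked in thirds they read A–C–Eb–G, which is a half-diminished seventh chord on A.
With the root (A) in the bass, the chord is in root position (figured bass 7).

A half-diminished seventh, root position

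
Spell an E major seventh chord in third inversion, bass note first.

D#, E, G#, B

E major seventh is E–G#–B–D#. Third inversion puts the seventh (D#) in the bass, with the remaining tones above: D#, E, G#, B.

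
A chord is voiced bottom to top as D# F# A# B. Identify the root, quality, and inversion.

The distinct note names are D#, F#, A#, B. Stacked in thirds they read B–D#–F#–A#, which is a major seventh chord on B.
D# is the third of B major seventh; third in the bass means first inversion (figured bass 6/5).

B major seventh, first inversion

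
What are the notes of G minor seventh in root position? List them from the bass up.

Spelling G minor seventh: G–Bb–D–F. In root position the root is bass, giving G, Bb, D, F from the bottom.

G, Bb, D, F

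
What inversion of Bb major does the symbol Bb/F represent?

second inversion

Bb/F means Bb major with F in the bass. F is the fifth of Bb major (Bb–D–F), so this is second inversion.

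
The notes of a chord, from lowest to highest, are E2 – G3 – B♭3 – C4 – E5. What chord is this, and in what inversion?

The pitch classes E, G, Bb, C arrange in thirds as C–E–G–Bb: a C dominant seventh chord.
E is the third of C dominant seventh; third in the bass means first inversion (figured bass 6/5).

C dominant seventh, first inversion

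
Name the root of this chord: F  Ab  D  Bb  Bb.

Reordering F, Ab, D, Bb into stacked thirds gives Bb–D–F–Ab; the bottom of that stack, Bb, is the root.

Bb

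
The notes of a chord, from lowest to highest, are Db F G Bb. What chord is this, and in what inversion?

Reducing to letter names: Db, F, G, Bb. These stack in thirds as G–Bb–Db–F — a G half-diminished seventh chord.
The lowest note is Db, the fifth of the chord, so this is second inversion (figured bass 4/3).

G half-diminished seventh, second inversion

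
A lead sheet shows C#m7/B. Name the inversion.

third inversion

C#m7/B means C# minor seventh with B in the bass. B is the seventh of C# minor seventh (C#–E–G#–B), so this is third inversion.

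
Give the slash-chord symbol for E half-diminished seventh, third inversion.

Third inversion of E half-diminished seventh has the seventh (D) in the bass. As a slash chord: Eø7/D.

Eø7/D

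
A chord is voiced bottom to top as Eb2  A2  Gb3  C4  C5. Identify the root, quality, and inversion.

The distinct note names are Eb, A, Gb, C. Stacked in thirds they read A–C–Eb–Gb, which is a diminished seventh chord on A.
With the fifth (Eb) in the bass, the chord is in second inversion (figured bass 4/3).

A diminished seventh, second inversion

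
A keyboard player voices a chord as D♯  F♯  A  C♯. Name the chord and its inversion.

D# half-diminished seventh, root position

Reducing to letter names: D#, F#, A, C#. These stack in thirds as D#–F#–A–C# — a D# half-diminished seventh chord.
With the root (D#) in the bass, the chord is in root position (figured bass 7).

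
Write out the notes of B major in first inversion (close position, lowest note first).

D#, F#, B

B major is B–D#–F#. First inversion puts the third (D#) in the bass, with the remaining tones above: D#, F#, B.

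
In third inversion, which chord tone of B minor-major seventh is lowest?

B minor-major seventh is B–D–F#–A#. Third inversion places the seventh in the bass: A#.

A#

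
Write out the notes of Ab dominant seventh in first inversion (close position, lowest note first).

C, Eb, Gb, Ab

Ab dominant seventh is Ab–C–Eb–Gb. First inversion puts the third (C) in the bass, with the remaining tones above: C, Eb, Gb, Ab.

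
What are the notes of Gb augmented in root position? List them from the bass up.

Gb, Bb, D

The chord tones are Gb–Bb–D. With the root (Gb) lowest for root position: Gb, Bb, D.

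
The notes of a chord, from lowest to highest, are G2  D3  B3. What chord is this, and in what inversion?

G major, root position

Reducing to letter names: G, D, B. These stack in thirds as G–B–D — a G major triad.
With the root (G) in the bass, the chord is in root position (figured bass 5/3).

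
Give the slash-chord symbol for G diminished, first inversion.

Gdim/Bb

First inversion of G diminished has the third (Bb) in the bass. As a slash chord: Gdim/Bb.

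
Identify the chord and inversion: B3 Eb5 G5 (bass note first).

Eb augmented, second inversion

The pitch classes B, Eb, G arrange in thirds as Eb–G–B: an Eb augmented triad.
B is the fifth of Eb augmented; fifth in the bass means second inversion (figured bass 6/4).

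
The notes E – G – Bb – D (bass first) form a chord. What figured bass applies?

7

The notes E, G, Bb, D stack in thirds as E–G–Bb–D — an E half-diminished seventh chord. The bass E is the root, so this is root position: figured 7.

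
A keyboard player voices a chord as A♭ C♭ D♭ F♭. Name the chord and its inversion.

Db minor seventh, second inversion

Reducing to letter names: Ab, Cb, Db, Fb. These stack in thirds as Db–Fb–Ab–Cb — a Db minor seventh chord.
The lowest note is Ab, the fifth of the chord, so this is second inversion (figured bass 4/3).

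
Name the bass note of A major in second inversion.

In second inversion the fifth is lowest. For A major (A–C#–E) that is E.

E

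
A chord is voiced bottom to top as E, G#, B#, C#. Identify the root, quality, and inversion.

C# minor-major seventh, first inversion

The distinct note names are E, G#, B#, C#. Stacked in thirds they read C#–E–G#–B#, which is a minor-major seventh chord on C#.
The lowest note is E, the third of the chord, so this is first inversion (figured bass 6/5).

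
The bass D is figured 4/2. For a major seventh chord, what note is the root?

Eb

The figures 4/2 mean the seventh of the chord is in the bass. If D is the seventh of a major seventh chord, the root is Eb (chord tones Eb–G–Bb–D).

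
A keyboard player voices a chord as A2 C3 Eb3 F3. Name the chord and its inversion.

The pitch classes A, C, Eb, F arrange in thirds as F–A–C–Eb: an F dominant seventh chord.
The lowest note is A, the third of the chord, so this is first inversion (figured bass 6/5).

F dominant seventh, first inversion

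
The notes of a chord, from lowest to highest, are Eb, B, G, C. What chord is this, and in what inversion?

The distinct note names are Eb, B, G, C. Stacked in thirds they read C–Eb–G–B, which is a minor-major seventh chord on C.
With the third (Eb) in the bass, the chord is in first inversion (figured bass 6/5).

C minor-major seventh, first inversion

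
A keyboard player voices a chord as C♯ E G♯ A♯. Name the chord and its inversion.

A# half-diminished seventh, first inversion

The distinct note names are C#, E, G#, A#. Stacked in thirds they read A#–C#–E–G#, which is a half-diminished seventh chord on A#.
The lowest note is C#, the third of the chord, so this is first inversion (figured bass 6/5).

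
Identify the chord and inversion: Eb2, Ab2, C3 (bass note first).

Ab major, second inversion

The distinct note names are Eb, Ab, C. Stacked in thirds they read Ab–C–Eb, which is a major triad on Ab.
With the fifth (Eb) in the bass, the chord is in second inversion (figured bass 6/4).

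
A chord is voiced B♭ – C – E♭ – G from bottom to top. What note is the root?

C

Bb, C, Eb, G are the tones of a C minor seventh chord (C–Eb–G–Bb), making C the root.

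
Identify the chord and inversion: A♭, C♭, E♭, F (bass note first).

The distinct note names are Ab, Cb, Eb, F. Stacked in thirds they read F–Ab–Cb–Eb, which is a half-diminished seventh chord on F.
With the third (Ab) in the bass, the chord is in first inversion (figured bass 6/5).

F half-diminished seventh, first inversion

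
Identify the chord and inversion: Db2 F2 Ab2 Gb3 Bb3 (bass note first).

Reducing to letter names: Db, F, Ab, Gb, Bb. These stack in thirds as Gb–Bb–Db–F–Ab — a Gb major ninth chord.
With the fifth (Db) in the bass, the chord is in second inversion.

Gb major ninth, second inversion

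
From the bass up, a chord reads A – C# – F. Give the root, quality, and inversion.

F augmented, first inversion

The distinct note names are A, C#, F. Stacked in thirds they read F–A–C#, which is an augmented triad on F.
The lowest note is A, the third of the chord, so this is first inversion (figured bass 6).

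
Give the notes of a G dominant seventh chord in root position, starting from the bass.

G, B, D, F

G dominant seventh is G–B–D–F. Root position puts the root (G) in the bass, with the remaining tones above: G, B, D, F.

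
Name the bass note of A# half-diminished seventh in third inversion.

G#

A# half-diminished seventh is A#–C#–E–G#. Third inversion places the seventh in the bass: G#.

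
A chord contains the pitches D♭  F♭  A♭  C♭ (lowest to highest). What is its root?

Reordering Db, Fb, Ab, Cb into stacked thirds gives Db–Fb–Ab–Cb; the bottom of that stack, Db, is the root.

Db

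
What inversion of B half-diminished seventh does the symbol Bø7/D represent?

first inversion

Bø7/D means B half-diminished seventh with D in the bass. D is the third of B half-diminished seventh (B–D–F–A), so this is first inversion.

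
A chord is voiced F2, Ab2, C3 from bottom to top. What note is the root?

F

F, Ab, C are the tones of an F minor triad (F–Ab–C), making F the root.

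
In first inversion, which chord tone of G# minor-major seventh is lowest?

B

G# minor-major seventh is G#–B–D#–F##. First inversion places the third in the bass: B.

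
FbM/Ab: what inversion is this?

FbM/Ab means Fb major with Ab in the bass. Ab is the third of Fb major (Fb–Ab–Cb), so this is first inversion.

first inversion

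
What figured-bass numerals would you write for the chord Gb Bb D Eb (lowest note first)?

The notes Gb, Bb, D, Eb stack in thirds as Eb–Gb–Bb–D — an Eb minor-major seventh chord. The bass Gb is the third, so this is first inversion: figured 6/5.

6/5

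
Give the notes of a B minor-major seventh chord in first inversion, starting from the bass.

B minor-major seventh is B–D–F#–A#. First inversion puts the third (D) in the bass, with the remaining tones above: D, F#, A#, B.

D, F#, A#, B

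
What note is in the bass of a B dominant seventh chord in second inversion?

In second inversion the fifth is lowest. For B dominant seventh (B–D#–F#–A) that is F#.

F#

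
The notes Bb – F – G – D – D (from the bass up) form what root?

Bb, F, G, D are the tones of a G minor seventh chord (G–Bb–D–F), making G the root.

G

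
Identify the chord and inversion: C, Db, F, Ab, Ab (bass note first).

Db major seventh, third inversion

The distinct note names are C, Db, F, Ab. Stacked in thirds they read Db–F–Ab–C, which is a major seventh chord on Db.
C is the seventh of Db major seventh; seventh in the bass means third inversion (figured bass 4/2).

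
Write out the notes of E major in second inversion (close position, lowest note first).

B, E, G#

E major is E–G#–B. Second inversion puts the fifth (B) in the bass, with the remaining tones above: B, E, G#.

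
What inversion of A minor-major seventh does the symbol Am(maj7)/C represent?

first inversion

Am(maj7)/C means A minor-major seventh with C in the bass. C is the third of A minor-major seventh (A–C–E–G#), so this is first inversion.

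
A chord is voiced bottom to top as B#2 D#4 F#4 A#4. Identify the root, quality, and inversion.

B# half-diminished seventh, root position

The distinct note names are B#, D#, F#, A#. Stacked in thirds they read B#–D#–F#–A#, which is a half-diminished seventh chord on B#.
With the root (B#) in the bass, the chord is in root position (figured bass 7).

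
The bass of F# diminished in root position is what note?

F#

In root position the root is lowest. For F# diminished (F#–A–C) that is F#.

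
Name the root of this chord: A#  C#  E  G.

A#, C#, E, G are the tones of an A# diminished seventh chord (A#–C#–E–G), making A# the root.

A#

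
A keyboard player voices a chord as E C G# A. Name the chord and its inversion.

A minor-major seventh, second inversion

The distinct note names are E, C, G#, A. Stacked in thirds they read A–C–E–G#, which is a minor-major seventh chord on A.
E is the fifth of A minor-major seventh; fifth in the bass means second inversion (figured bass 4/3).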